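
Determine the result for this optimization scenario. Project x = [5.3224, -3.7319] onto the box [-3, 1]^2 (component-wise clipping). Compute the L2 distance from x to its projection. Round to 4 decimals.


Project each component onto [-3, 1].
clip(5.3224) = 1.0, clip(-3.7319) = -3.0
Projection = [1.0, -3.0]
Squared diffs: [18.6831, 0.5357]
Distance = sqrt(19.2188) = 4.3839


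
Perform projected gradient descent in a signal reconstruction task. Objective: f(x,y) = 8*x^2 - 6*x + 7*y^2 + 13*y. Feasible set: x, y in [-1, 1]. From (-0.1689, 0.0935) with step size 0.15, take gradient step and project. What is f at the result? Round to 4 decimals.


Step 1: Compute gradient at (-0.1689, 0.0935).
grad_x = 2*8*-0.1689 - 6 = -8.7024
grad_y = 2*7*0.0935 + 13 = 14.309
Step 2: Gradient step.
x_raw = -0.1689 - 0.15*-8.7024 = 1.1365
y_raw = 0.0935 - 0.15*14.309 = -2.0529
Step 3: Project onto [-1, 1].
x_proj = clip(1.1365) = 1.0
y_proj = clip(-2.0529) = -1.0
Step 4: Evaluate f.
f(1.0, -1.0) = -4.0


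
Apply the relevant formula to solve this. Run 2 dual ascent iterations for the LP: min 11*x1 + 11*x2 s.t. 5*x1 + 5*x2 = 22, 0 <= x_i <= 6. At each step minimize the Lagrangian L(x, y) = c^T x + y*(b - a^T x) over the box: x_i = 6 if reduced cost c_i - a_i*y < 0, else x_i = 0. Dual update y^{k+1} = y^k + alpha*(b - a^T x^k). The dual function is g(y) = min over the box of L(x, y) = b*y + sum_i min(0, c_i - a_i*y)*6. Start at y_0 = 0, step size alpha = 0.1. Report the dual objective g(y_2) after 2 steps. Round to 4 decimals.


Dual ascent for LP: min 11*x1 + 11*x2, 5*x1 + 5*x2 = 22, 0 <= x_i <= 6
Step 1: y^k = 0.0, reduced costs: (11.0, 11.0)
  x^k = (0.0, 0.0), subgradient = b - a^T x = 22.0
  y^{k+1} = 0.0 + 0.1*22.0 = 2.2
Step 2: y^k = 2.2, reduced costs: (0.0, 0.0)
  x^k = (0.0, 0.0), subgradient = b - a^T x = 22.0
  y^{k+1} = 2.2 + 0.1*22.0 = 4.4
Dual objective at y_2 = 4.4: reduced costs (-11.0, -11.0), box minimizer x = (6.0, 6.0)
g(y_2) = b*y + (c1 - a1*y)*x1 + (c2 - a2*y)*x2 = 22*4.4 + (-11.0)*6.0 + (-11.0)*6.0 = 96.8 - 66.0 - 66.0 = -35.2


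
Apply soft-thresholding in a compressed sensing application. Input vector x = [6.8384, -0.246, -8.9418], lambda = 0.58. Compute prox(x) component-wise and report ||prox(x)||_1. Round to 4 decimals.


Soft-thresholding with lambda = 0.58:
prox(6.8384) = sign(6.8384)*max(|6.8384| - 0.58, 0) = 6.2584
prox(-0.246) = sign(-0.246)*max(|-0.246| - 0.58, 0) = 0.0
prox(-8.9418) = sign(-8.9418)*max(|-8.9418| - 0.58, 0) = -8.3618
prox(x) = [6.2584, 0.0, -8.3618]
||prox(x)||_1 = 6.2584 + 0.0 + 8.3618 = 14.6202


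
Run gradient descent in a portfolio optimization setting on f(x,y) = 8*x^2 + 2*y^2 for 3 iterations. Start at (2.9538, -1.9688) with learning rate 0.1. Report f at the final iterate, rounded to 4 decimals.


Gradient descent on f(x,y) = 8*x^2 + 2*y^2.
Starting point: (2.9538, -1.9688), alpha = 0.1
Step 1: grad_x = 2*8*2.9538 = 47.2608, grad_y = 2*2*-1.9688 = -7.8752
  x_1 = 2.9538 - 0.1*47.2608 = -1.7723
  y_1 = -1.9688 - 0.1*-7.8752 = -1.1813
Step 2: grad_x = 2*8*-1.7723 = -28.3565, grad_y = 2*2*-1.1813 = -4.7251
  x_2 = -1.7723 - 0.1*-28.3565 = 1.0634
  y_2 = -1.1813 - 0.1*-4.7251 = -0.7088
Step 3: grad_x = 2*8*1.0634 = 17.0139, grad_y = 2*2*-0.7088 = -2.8351
  x_3 = 1.0634 - 0.1*17.0139 = -0.638
  y_3 = -0.7088 - 0.1*-2.8351 = -0.4253
f(-0.638, -0.4253) = 8*(-0.638)^2 + 2*(-0.4253)^2 = 3.6183


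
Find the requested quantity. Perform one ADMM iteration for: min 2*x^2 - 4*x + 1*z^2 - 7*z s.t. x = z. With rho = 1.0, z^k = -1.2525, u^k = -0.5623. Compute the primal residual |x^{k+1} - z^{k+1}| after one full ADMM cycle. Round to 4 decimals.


ADMM iteration with rho = 1.0, z^k = -1.2525, u^k = -0.5623
Step 1: x-update.
Minimize 2*x^2 - 4*x + (1.0/2)*(x + 1.2525 - 0.5623)^2
FOC: (2*2 + 1.0)*x = 4 + 1.0*(-1.2525 + 0.5623)
x^{k+1} = 0.662
Step 2: z-update.
Minimize 1*z^2 - 7*z + (1.0/2)*(0.662 - z - 0.5623)^2
FOC: (2*1 + 1.0)*z = 7 + 1.0*(0.662 - 0.5623)
z^{k+1} = 2.3666
Step 3: u-update.
u^{k+1} = -0.5623 + 0.662 - 2.3666 = -2.2669
Step 4: Primal residual = |0.662 - 2.3666| = 1.7046


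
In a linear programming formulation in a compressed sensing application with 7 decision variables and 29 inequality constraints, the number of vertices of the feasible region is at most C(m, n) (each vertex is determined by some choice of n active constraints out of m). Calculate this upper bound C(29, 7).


Each vertex corresponds to some choice of n active constraints out of m, so the number of vertices is at most C(m, n) = m! / (n!(m-n)!).
m = 29, n = 7
Numerator: 29 * 28 * 27 * 26 * 25 * 24 * 23
Denominator: 7! = 5040
C(29, 7) = 1560780


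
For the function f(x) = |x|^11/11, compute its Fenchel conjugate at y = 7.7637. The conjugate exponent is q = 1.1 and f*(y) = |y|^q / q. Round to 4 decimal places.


The conjugate exponent q satisfies 1/p + 1/q = 1.
p = 11, so q = 11/(11 - 1) = 1.1
|y|^q = 7.7637^1.1 = 9.5296
f*(7.7637) = 9.5296 / 1.1 = 8.6633


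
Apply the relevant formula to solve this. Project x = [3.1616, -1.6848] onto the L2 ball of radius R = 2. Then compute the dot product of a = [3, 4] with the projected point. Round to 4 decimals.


Step 1: Compute ||x|| (intermediates to 6 decimals).
||x|| = sqrt(3.1616^2 + (-1.6848)^2) = 3.582494
Step 2: Project.
Since ||x|| > R, scale = R/||x|| = 2/3.582494 = 0.55827, proj(x) = scale * x
proj(x) = [1.765026, -0.940573]
Step 3: Dot product.
a^T * proj(x) = 3*1.765026 + 4*(-0.940573) = 1.5328


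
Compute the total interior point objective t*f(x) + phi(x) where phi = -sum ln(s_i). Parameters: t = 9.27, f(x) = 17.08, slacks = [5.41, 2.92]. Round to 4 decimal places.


Step 1: Compute log-barrier.
ln values: [1.6882, 1.0716]
phi = -(1.6882 + 1.0716) = -2.7598
Step 2: Compute augmented objective.
t*f(x) = 9.27*17.08 = 158.3316
Total = 158.3316 - 2.7598 = 155.5718


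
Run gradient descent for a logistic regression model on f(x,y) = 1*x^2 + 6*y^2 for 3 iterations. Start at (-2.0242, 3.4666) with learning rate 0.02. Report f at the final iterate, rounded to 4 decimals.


Gradient descent on f(x,y) = 1*x^2 + 6*y^2.
Starting point: (-2.0242, 3.4666), alpha = 0.02
Step 1: grad_x = 2*1*-2.0242 = -4.0484, grad_y = 2*6*3.4666 = 41.5992
  x_1 = -2.0242 - 0.02*-4.0484 = -1.9432
  y_1 = 3.4666 - 0.02*41.5992 = 2.6346
Step 2: grad_x = 2*1*-1.9432 = -3.8865, grad_y = 2*6*2.6346 = 31.6154
  x_2 = -1.9432 - 0.02*-3.8865 = -1.8655
  y_2 = 2.6346 - 0.02*31.6154 = 2.0023
Step 3: grad_x = 2*1*-1.8655 = -3.731, grad_y = 2*6*2.0023 = 24.0277
  x_3 = -1.8655 - 0.02*-3.731 = -1.7909
  y_3 = 2.0023 - 0.02*24.0277 = 1.5218
f(-1.7909, 1.5218) = 1*(-1.7909)^2 + 6*1.5218^2 = 17.1017


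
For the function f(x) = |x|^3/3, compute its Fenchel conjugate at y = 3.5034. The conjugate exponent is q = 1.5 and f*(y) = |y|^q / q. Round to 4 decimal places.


The conjugate exponent q satisfies 1/p + 1/q = 1.
p = 3, so q = 3/(3 - 1) = 1.5
|y|^q = 3.5034^1.5 = 6.5574
f*(3.5034) = 6.5574 / 1.5 = 4.3716


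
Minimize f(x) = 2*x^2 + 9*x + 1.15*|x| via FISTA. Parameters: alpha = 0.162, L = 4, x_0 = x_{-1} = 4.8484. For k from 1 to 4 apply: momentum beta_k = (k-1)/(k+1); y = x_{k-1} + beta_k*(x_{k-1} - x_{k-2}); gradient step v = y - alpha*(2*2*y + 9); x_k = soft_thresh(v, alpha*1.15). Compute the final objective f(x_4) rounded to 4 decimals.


FISTA on f(x) = 2*x^2 + 9*x + 1.15*|x|
L = 4, alpha = 0.162
Iteration 1: beta = 0.0, y = 4.8484 + 0.0*(4.8484 - 4.8484) = 4.8484
  grad(y) = 28.3936, v = y - alpha*grad = 0.2486
  prox(v) = soft_thresh(0.2486, 0.1863) = 0.0623
Iteration 2: beta = 0.3333, y = 0.0623 + 0.3333*(0.0623 - 4.8484) = -1.533
  grad(y) = 2.8679, v = y - alpha*grad = -1.9976
  prox(v) = soft_thresh(-1.9976, 0.1863) = -1.8113
Iteration 3: beta = 0.5, y = -1.8113 + 0.5*(-1.8113 - 0.0623) = -2.7482
  grad(y) = -1.9926, v = y - alpha*grad = -2.4253
  prox(v) = soft_thresh(-2.4253, 0.1863) = -2.239
Iteration 4: beta = 0.6, y = -2.239 + 0.6*(-2.239 + 1.8113) = -2.4957
  grad(y) = -0.9827, v = y - alpha*grad = -2.3365
  prox(v) = soft_thresh(-2.3365, 0.1863) = -2.1502
f(x_4) = 2*(-2.1502)^2 + 9*(-2.1502) + 1.15*|-2.1502| = -7.6324


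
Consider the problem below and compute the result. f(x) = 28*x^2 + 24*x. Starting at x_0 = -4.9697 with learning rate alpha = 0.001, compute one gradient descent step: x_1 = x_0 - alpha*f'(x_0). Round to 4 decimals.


We compute the gradient at x_0 and apply the update.
f'(x) = 56*x + 24
f'(-4.9697) = 56*-4.9697 + 24 = -254.3032
x_1 = -4.9697 - 0.001*-254.3032 = -4.7154


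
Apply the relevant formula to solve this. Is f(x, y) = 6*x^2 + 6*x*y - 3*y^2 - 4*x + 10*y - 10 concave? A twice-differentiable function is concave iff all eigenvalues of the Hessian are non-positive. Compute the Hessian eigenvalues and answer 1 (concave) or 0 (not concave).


The Hessian of f(x,y) = 6*x^2 + 6*x*y - 3*y^2 - 4*x + 10*y - 10 is:
H = [[12, 6], [6, -6]]
Trace = 12 - 6 = 6
Determinant = 12*-6 - (6)^2 = -108
Discriminant = (6)^2 - 4*-108 = 468.0
Eigenvalues: lambda_1 = -7.8167, lambda_2 = 13.8167
The function is not concave.

0


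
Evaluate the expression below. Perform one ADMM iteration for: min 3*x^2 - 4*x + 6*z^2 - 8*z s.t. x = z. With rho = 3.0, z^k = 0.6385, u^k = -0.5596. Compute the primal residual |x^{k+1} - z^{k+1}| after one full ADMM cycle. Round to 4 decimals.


ADMM iteration with rho = 3.0, z^k = 0.6385, u^k = -0.5596
Step 1: x-update.
Minimize 3*x^2 - 4*x + (3.0/2)*(x - 0.6385 - 0.5596)^2
FOC: (2*3 + 3.0)*x = 4 + 3.0*(0.6385 + 0.5596)
x^{k+1} = 0.8438
Step 2: z-update.
Minimize 6*z^2 - 8*z + (3.0/2)*(0.8438 - z - 0.5596)^2
FOC: (2*6 + 3.0)*z = 8 + 3.0*(0.8438 - 0.5596)
z^{k+1} = 0.5902
Step 3: u-update.
u^{k+1} = -0.5596 + 0.8438 - 0.5902 = -0.306
Step 4: Primal residual = |0.8438 - 0.5902| = 0.2536


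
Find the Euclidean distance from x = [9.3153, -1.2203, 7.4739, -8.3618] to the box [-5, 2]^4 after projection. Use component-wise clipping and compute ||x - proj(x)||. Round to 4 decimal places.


Project each component onto [-5, 2].
clip(9.3153) = 2.0, clip(-1.2203) = -1.2203, clip(7.4739) = 2.0, clip(-8.3618) = -5.0
Projection = [2.0, -1.2203, 2.0, -5.0]
Squared diffs: [53.5136, 0.0, 29.9636, 11.3017]
Distance = sqrt(94.7789) = 9.7354


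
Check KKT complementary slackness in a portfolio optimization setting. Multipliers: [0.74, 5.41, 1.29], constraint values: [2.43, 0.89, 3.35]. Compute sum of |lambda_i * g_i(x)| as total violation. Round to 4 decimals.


KKT complementary slackness check:
lambda_1 * g_1 = 0.74 * 2.43 = 1.7982
lambda_2 * g_2 = 5.41 * 0.89 = 4.8149
lambda_3 * g_3 = 1.29 * 3.35 = 4.3215
Total violation = 1.7982 + 4.8149 + 4.3215 = 10.9346


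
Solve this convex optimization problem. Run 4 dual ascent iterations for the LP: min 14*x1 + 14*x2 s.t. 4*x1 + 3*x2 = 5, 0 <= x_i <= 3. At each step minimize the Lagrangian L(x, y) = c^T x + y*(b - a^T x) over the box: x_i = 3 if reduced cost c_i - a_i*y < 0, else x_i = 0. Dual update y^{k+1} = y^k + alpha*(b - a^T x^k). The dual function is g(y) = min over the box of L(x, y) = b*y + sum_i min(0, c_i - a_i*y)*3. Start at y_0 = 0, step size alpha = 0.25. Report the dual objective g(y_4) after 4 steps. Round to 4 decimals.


Dual ascent for LP: min 14*x1 + 14*x2, 4*x1 + 3*x2 = 5, 0 <= x_i <= 3
Step 1: y^k = 0.0, reduced costs: (14.0, 14.0)
  x^k = (0.0, 0.0), subgradient = b - a^T x = 5.0
  y^{k+1} = 0.0 + 0.25*5.0 = 1.25
Step 2: y^k = 1.25, reduced costs: (9.0, 10.25)
  x^k = (0.0, 0.0), subgradient = b - a^T x = 5.0
  y^{k+1} = 1.25 + 0.25*5.0 = 2.5
Step 3: y^k = 2.5, reduced costs: (4.0, 6.5)
  x^k = (0.0, 0.0), subgradient = b - a^T x = 5.0
  y^{k+1} = 2.5 + 0.25*5.0 = 3.75
Step 4: y^k = 3.75, reduced costs: (-1.0, 2.75)
  x^k = (3.0, 0.0), subgradient = b - a^T x = -7.0
  y^{k+1} = 3.75 + 0.25*-7.0 = 2.0
Dual objective at y_4 = 2.0: reduced costs (6.0, 8.0), box minimizer x = (0.0, 0.0)
g(y_4) = b*y + (c1 - a1*y)*x1 + (c2 - a2*y)*x2 = 5*2.0 + 6.0*0.0 + 8.0*0.0 = 10.0 + 0.0 + 0.0 = 10.0


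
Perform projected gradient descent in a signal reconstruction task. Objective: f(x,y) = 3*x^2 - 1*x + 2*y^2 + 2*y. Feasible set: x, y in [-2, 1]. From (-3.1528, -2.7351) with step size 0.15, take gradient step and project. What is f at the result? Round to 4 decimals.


Step 1: Compute gradient at (-3.1528, -2.7351).
grad_x = 2*3*-3.1528 - 1 = -19.9168
grad_y = 2*2*-2.7351 + 2 = -8.9404
Step 2: Gradient step.
x_raw = -3.1528 - 0.15*-19.9168 = -0.1653
y_raw = -2.7351 - 0.15*-8.9404 = -1.394
Step 3: Project onto [-2, 1].
x_proj = clip(-0.1653) = -0.1653
y_proj = clip(-1.394) = -1.394
Step 4: Evaluate f.
f(-0.1653, -1.394) = 1.3458


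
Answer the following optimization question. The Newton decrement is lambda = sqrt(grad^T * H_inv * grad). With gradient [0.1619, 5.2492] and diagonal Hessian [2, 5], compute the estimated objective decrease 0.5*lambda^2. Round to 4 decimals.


Step 1: H is diagonal, so H^(-1) * g = [0.081, 1.0498].
Step 2: g^T H^(-1) g = sum_i g_i^2 / H_ii
  = (0.1619)^2/2 + (5.2492)^2/5
  = 0.0131 + 5.5108 = 5.5239
Step 3: Objective decrease = 0.5 * g^T H^(-1) g = 2.762


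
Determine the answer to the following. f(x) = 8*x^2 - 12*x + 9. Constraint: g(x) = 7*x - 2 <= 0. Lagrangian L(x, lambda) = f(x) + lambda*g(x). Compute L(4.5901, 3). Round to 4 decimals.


Step 1: Evaluate f(x).
f(4.5901) = 8*4.5901^2 - 12*4.5901 + 9 = 122.4709
Step 2: Evaluate g(x).
g(4.5901) = 7*4.5901 - 2 = 30.1307
Step 3: Compute Lagrangian.
L = 122.4709 + 3*30.1307 = 212.863


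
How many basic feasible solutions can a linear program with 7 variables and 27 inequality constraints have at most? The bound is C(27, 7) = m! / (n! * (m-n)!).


Each vertex corresponds to some choice of n active constraints out of m, so the number of vertices is at most C(m, n) = m! / (n!(m-n)!).
m = 27, n = 7
Numerator: 27 * 26 * 25 * 24 * 23 * 22 * 21
Denominator: 7! = 5040
C(27, 7) = 888030


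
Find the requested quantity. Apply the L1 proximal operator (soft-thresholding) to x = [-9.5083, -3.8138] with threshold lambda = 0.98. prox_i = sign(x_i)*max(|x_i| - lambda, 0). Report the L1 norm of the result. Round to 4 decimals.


Soft-thresholding with lambda = 0.98:
prox(-9.5083) = sign(-9.5083)*max(|-9.5083| - 0.98, 0) = -8.5283
prox(-3.8138) = sign(-3.8138)*max(|-3.8138| - 0.98, 0) = -2.8338
prox(x) = [-8.5283, -2.8338]
||prox(x)||_1 = 8.5283 + 2.8338 = 11.3621


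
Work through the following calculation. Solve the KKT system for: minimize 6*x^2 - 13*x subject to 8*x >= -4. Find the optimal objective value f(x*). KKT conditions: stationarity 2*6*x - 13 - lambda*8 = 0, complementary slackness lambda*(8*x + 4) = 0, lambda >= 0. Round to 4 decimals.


Step 1: Try lambda = 0 (constraint inactive).
Stationarity: 2*6*x - 13 = 0
x* = 13/(2*6) = 13/12 = 1.0833 (rounded; the exact value 13/12 is used below)
Check constraint: 8*1.0833 = 8.6664 >= -4 -- satisfied.
Step 2: Compute optimal value.
f(x*) = 6*(13/12)^2 - 13*(13/12) = -7.0417


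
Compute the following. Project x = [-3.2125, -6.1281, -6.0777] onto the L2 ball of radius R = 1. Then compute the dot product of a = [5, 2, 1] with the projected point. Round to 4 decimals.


Step 1: Compute ||x|| (intermediates to 6 decimals).
||x|| = sqrt((-3.2125)^2 + (-6.1281)^2 + (-6.0777)^2) = 9.209354
Step 2: Project.
Since ||x|| > R, scale = R/||x|| = 1/9.209354 = 0.108585, proj(x) = scale * x
proj(x) = [-0.348829, -0.66542, -0.659947]
Step 3: Dot product.
a^T * proj(x) = 5*(-0.348829) + 2*(-0.66542) + 1*(-0.659947) = -3.7349


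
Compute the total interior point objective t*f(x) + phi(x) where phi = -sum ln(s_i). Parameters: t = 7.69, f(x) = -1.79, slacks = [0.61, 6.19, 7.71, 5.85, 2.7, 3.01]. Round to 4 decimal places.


Step 1: Compute log-barrier.
ln values: [-0.4943, 1.8229, 2.0425, 1.7664, 0.9933, 1.1019]
phi = -(-0.4943 + 1.8229 + 2.0425 + 1.7664 + 0.9933 + 1.1019) = -7.2328
Step 2: Compute augmented objective.
t*f(x) = 7.69*-1.79 = -13.7651
Total = -13.7651 - 7.2328 = -20.9979


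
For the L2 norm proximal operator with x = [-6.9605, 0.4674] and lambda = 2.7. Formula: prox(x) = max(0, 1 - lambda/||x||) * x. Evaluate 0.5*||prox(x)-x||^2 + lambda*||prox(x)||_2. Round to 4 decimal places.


Step 1: Compute ||x||.
||x|| = 6.9762
Step 2: Compute scaling factor.
scale = max(0, 1 - 2.7/6.9762) = 0.613
Step 3: prox(x) = [-4.2666, 0.2865]
||prox(x)|| = 4.2762
Step 4: Proximal objective.
0.5*||prox-x||^2 = 3.645
lambda*||prox|| = 11.5457
Total = 15.1907


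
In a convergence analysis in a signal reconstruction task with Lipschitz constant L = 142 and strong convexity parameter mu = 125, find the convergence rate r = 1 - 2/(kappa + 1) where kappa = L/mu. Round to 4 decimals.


Step 1: Compute the condition number.
kappa = L/mu = 142/125 = 1.136
Step 2: Compute the convergence rate.
r = 1 - 2/(kappa + 1) = 1 - 2*mu/(L + mu) = (L - mu)/(L + mu) = 17/267 = 0.0637


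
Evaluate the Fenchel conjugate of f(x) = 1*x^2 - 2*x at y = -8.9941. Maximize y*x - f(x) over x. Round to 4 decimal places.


f*(y) = sup_x {y*x - a*x^2 - b*x} = sup_x {(y-b)*x - a*x^2}
FOC: (y - b) - 2a*x = 0 => x* = (y - b)/(2a)
x* = (-8.9941 + 2)/(2*1) = -3.4971
f*(-8.9941) = (y-b)^2/(4a) = (-8.9941 + 2)^2/(4*1)
= 48.9174/4 = 12.2294


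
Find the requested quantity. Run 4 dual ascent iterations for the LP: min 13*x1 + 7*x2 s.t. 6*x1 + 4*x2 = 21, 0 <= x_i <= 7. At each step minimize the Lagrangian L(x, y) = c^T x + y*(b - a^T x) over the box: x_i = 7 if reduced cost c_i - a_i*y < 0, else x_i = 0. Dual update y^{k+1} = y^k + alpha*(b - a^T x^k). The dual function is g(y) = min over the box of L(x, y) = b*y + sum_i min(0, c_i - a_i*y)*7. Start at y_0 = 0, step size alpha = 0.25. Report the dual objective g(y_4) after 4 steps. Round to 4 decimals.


Dual ascent for LP: min 13*x1 + 7*x2, 6*x1 + 4*x2 = 21, 0 <= x_i <= 7
Step 1: y^k = 0.0, reduced costs: (13.0, 7.0)
  x^k = (0.0, 0.0), subgradient = b - a^T x = 21.0
  y^{k+1} = 0.0 + 0.25*21.0 = 5.25
Step 2: y^k = 5.25, reduced costs: (-18.5, -14.0)
  x^k = (7.0, 7.0), subgradient = b - a^T x = -49.0
  y^{k+1} = 5.25 + 0.25*-49.0 = -7.0
Step 3: y^k = -7.0, reduced costs: (55.0, 35.0)
  x^k = (0.0, 0.0), subgradient = b - a^T x = 21.0
  y^{k+1} = -7.0 + 0.25*21.0 = -1.75
Step 4: y^k = -1.75, reduced costs: (23.5, 14.0)
  x^k = (0.0, 0.0), subgradient = b - a^T x = 21.0
  y^{k+1} = -1.75 + 0.25*21.0 = 3.5
Dual objective at y_4 = 3.5: reduced costs (-8.0, -7.0), box minimizer x = (7.0, 7.0)
g(y_4) = b*y + (c1 - a1*y)*x1 + (c2 - a2*y)*x2 = 21*3.5 + (-8.0)*7.0 + (-7.0)*7.0 = 73.5 - 56.0 - 49.0 = -31.5


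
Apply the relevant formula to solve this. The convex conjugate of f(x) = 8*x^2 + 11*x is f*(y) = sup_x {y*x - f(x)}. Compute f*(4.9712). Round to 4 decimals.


f*(y) = sup_x {y*x - a*x^2 - b*x} = sup_x {(y-b)*x - a*x^2}
FOC: (y - b) - 2a*x = 0 => x* = (y - b)/(2a)
x* = (4.9712 - 11)/(2*8) = -0.3768
f*(4.9712) = (y-b)^2/(4a) = (4.9712 - 11)^2/(4*8)
= 36.3464/32 = 1.1358


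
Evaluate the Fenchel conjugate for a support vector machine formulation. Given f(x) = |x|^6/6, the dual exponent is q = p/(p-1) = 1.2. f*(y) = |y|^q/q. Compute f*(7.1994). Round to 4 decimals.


The conjugate exponent q satisfies 1/p + 1/q = 1.
p = 6, so q = 6/(6 - 1) = 1.2
|y|^q = 7.1994^1.2 = 10.6845
f*(7.1994) = 10.6845 / 1.2 = 8.9038


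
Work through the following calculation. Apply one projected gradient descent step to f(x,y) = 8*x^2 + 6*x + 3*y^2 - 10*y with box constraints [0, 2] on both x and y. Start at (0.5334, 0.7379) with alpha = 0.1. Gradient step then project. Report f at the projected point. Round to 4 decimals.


Step 1: Compute gradient at (0.5334, 0.7379).
grad_x = 2*8*0.5334 + 6 = 14.5344
grad_y = 2*3*0.7379 - 10 = -5.5726
Step 2: Gradient step.
x_raw = 0.5334 - 0.1*14.5344 = -0.92
y_raw = 0.7379 - 0.1*-5.5726 = 1.2952
Step 3: Project onto [0, 2].
x_proj = clip(-0.92) = 0.0
y_proj = clip(1.2952) = 1.2952
Step 4: Evaluate f.
f(0.0, 1.2952) = -7.9193


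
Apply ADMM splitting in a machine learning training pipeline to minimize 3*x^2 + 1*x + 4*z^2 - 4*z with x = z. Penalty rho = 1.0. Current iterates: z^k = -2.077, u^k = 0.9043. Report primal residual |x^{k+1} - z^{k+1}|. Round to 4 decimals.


ADMM iteration with rho = 1.0, z^k = -2.077, u^k = 0.9043
Step 1: x-update.
Minimize 3*x^2 + 1*x + (1.0/2)*(x + 2.077 + 0.9043)^2
FOC: (2*3 + 1.0)*x = -1 + 1.0*(-2.077 - 0.9043)
x^{k+1} = -0.5688
Step 2: z-update.
Minimize 4*z^2 - 4*z + (1.0/2)*(-0.5688 - z + 0.9043)^2
FOC: (2*4 + 1.0)*z = 4 + 1.0*(-0.5688 + 0.9043)
z^{k+1} = 0.4817
Step 3: u-update.
u^{k+1} = 0.9043 - 0.5688 - 0.4817 = -0.1462
Step 4: Primal residual = |-0.5688 - 0.4817| = 1.0505


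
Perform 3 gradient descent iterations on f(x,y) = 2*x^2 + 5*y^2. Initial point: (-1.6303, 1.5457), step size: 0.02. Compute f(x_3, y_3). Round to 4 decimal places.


Gradient descent on f(x,y) = 2*x^2 + 5*y^2.
Starting point: (-1.6303, 1.5457), alpha = 0.02
Step 1: grad_x = 2*2*-1.6303 = -6.5212, grad_y = 2*5*1.5457 = 15.457
  x_1 = -1.6303 - 0.02*-6.5212 = -1.4999
  y_1 = 1.5457 - 0.02*15.457 = 1.2366
Step 2: grad_x = 2*2*-1.4999 = -5.9995, grad_y = 2*5*1.2366 = 12.3656
  x_2 = -1.4999 - 0.02*-5.9995 = -1.3799
  y_2 = 1.2366 - 0.02*12.3656 = 0.9892
Step 3: grad_x = 2*2*-1.3799 = -5.5195, grad_y = 2*5*0.9892 = 9.8925
  x_3 = -1.3799 - 0.02*-5.5195 = -1.2695
  y_3 = 0.9892 - 0.02*9.8925 = 0.7914
f(-1.2695, 0.7914) = 2*(-1.2695)^2 + 5*0.7914^2 = 6.3548


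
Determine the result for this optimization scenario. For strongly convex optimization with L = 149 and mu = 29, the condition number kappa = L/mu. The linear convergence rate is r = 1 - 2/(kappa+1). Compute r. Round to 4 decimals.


Step 1: Compute the condition number.
kappa = L/mu = 149/29 = 5.1379
Step 2: Compute the convergence rate.
r = 1 - 2/(kappa + 1) = 1 - 2*mu/(L + mu) = (L - mu)/(L + mu) = 120/178 = 0.6742


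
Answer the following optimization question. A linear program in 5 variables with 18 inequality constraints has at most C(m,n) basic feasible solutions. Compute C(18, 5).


Each vertex corresponds to some choice of n active constraints out of m, so the number of vertices is at most C(m, n) = m! / (n!(m-n)!).
m = 18, n = 5
Numerator: 18 * 17 * 16 * 15 * 14
Denominator: 5! = 120
C(18, 5) = 8568


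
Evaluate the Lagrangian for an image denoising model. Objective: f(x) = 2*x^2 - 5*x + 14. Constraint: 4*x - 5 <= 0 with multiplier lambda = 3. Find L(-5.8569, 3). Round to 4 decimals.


Step 1: Evaluate f(x).
f(-5.8569) = 2*(-5.8569)^2 - 5*(-5.8569) + 14 = 111.8911
Step 2: Evaluate g(x).
g(-5.8569) = 4*-5.8569 - 5 = -28.4276
Step 3: Compute Lagrangian.
L = 111.8911 + 3*-28.4276 = 26.6083


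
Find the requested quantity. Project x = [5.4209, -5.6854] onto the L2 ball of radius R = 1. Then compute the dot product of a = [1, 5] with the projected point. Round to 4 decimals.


Step 1: Compute ||x|| (intermediates to 6 decimals).
||x|| = sqrt(5.4209^2 + (-5.6854)^2) = 7.855567
Step 2: Project.
Since ||x|| > R, scale = R/||x|| = 1/7.855567 = 0.127298, proj(x) = scale * x
proj(x) = [0.69007, -0.72374]
Step 3: Dot product.
a^T * proj(x) = 1*0.69007 + 5*(-0.72374) = -2.9286


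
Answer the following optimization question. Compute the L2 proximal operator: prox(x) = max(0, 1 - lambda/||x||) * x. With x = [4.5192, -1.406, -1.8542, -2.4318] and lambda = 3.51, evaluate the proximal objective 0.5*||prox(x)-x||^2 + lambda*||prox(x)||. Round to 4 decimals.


Step 1: Compute ||x||.
||x|| = 5.6349
Step 2: Compute scaling factor.
scale = max(0, 1 - 3.51/5.6349) = 0.3771
Step 3: prox(x) = [1.7042, -0.5302, -0.6992, -0.917]
||prox(x)|| = 2.1249
Step 4: Proximal objective.
0.5*||prox-x||^2 = 6.1601
lambda*||prox|| = 7.4584
Total = 13.6183


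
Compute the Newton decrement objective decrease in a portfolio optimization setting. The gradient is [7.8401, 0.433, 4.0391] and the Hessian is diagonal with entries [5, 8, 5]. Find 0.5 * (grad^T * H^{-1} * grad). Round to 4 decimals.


Step 1: H is diagonal, so H^(-1) * g = [1.568, 0.0541, 0.8078].
Step 2: g^T H^(-1) g = sum_i g_i^2 / H_ii
  = (7.8401)^2/5 + (0.433)^2/8 + (4.0391)^2/5
  = 12.2934 + 0.0234 + 3.2629 = 15.5797
Step 3: Objective decrease = 0.5 * g^T H^(-1) g = 7.7899


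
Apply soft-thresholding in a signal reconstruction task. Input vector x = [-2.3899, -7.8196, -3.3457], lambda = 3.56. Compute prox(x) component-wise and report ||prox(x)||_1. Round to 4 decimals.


Soft-thresholding with lambda = 3.56:
prox(-2.3899) = sign(-2.3899)*max(|-2.3899| - 3.56, 0) = 0.0
prox(-7.8196) = sign(-7.8196)*max(|-7.8196| - 3.56, 0) = -4.2596
prox(-3.3457) = sign(-3.3457)*max(|-3.3457| - 3.56, 0) = 0.0
prox(x) = [0.0, -4.2596, 0.0]
||prox(x)||_1 = 0.0 + 4.2596 + 0.0 = 4.2596


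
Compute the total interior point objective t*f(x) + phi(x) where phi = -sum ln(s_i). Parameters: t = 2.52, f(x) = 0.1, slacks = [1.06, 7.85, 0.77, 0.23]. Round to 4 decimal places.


Step 1: Compute log-barrier.
ln values: [0.0583, 2.0605, -0.2614, -1.4697]
phi = -(0.0583 + 2.0605 - 0.2614 - 1.4697) = -0.3877
Step 2: Compute augmented objective.
t*f(x) = 2.52*0.1 = 0.252
Total = 0.252 - 0.3877 = -0.1357


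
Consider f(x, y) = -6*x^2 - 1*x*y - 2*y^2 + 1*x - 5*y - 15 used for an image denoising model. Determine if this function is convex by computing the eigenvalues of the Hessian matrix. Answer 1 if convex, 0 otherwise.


The Hessian of f(x,y) = -6*x^2 - 1*x*y - 2*y^2 + 1*x - 5*y - 15 is:
H = [[-12, -1], [-1, -4]]
Trace = -12 - 4 = -16
Determinant = -12*-4 - (-1)^2 = 47
Discriminant = (-16)^2 - 4*47 = 68.0
Eigenvalues: lambda_1 = -12.1231, lambda_2 = -3.8769
The function is not convex.

0


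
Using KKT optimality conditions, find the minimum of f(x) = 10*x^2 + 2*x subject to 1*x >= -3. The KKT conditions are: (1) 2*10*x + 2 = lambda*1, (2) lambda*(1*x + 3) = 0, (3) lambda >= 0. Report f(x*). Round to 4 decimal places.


Step 1: Try lambda = 0 (constraint inactive).
Stationarity: 2*10*x + 2 = 0
x* = -2/(2*10) = -0.1
Check constraint: 1*-0.1 = -0.1 >= -3 -- satisfied.
Step 2: Compute optimal value.
f(x*) = 10*(-0.1)^2 + 2*(-0.1) = -0.1


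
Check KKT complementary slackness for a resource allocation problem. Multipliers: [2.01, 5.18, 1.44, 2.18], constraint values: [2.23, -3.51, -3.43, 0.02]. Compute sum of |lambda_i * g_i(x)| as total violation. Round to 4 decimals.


KKT complementary slackness check:
lambda_1 * g_1 = 2.01 * 2.23 = 4.4823
lambda_2 * g_2 = 5.18 * -3.51 = -18.1818
lambda_3 * g_3 = 1.44 * -3.43 = -4.9392
lambda_4 * g_4 = 2.18 * 0.02 = 0.0436
Total violation = 4.4823 + 18.1818 + 4.9392 + 0.0436 = 27.6469


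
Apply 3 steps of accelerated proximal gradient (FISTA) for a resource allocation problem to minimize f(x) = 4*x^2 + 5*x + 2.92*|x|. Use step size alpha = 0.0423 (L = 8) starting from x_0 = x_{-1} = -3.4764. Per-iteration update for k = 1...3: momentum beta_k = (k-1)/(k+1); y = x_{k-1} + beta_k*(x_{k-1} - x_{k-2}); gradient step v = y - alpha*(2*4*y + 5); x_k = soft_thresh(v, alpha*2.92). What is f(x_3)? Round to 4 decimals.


FISTA on f(x) = 4*x^2 + 5*x + 2.92*|x|
L = 8, alpha = 0.0423
Iteration 1: beta = 0.0, y = -3.4764 + 0.0*(-3.4764 + 3.4764) = -3.4764
  grad(y) = -22.8112, v = y - alpha*grad = -2.5115
  prox(v) = soft_thresh(-2.5115, 0.1235) = -2.388
Iteration 2: beta = 0.3333, y = -2.388 + 0.3333*(-2.388 + 3.4764) = -2.0252
  grad(y) = -11.2013, v = y - alpha*grad = -1.5513
  prox(v) = soft_thresh(-1.5513, 0.1235) = -1.4278
Iteration 3: beta = 0.5, y = -1.4278 + 0.5*(-1.4278 + 2.388) = -0.9478
  grad(y) = -2.5821, v = y - alpha*grad = -0.8385
  prox(v) = soft_thresh(-0.8385, 0.1235) = -0.715
f(x_3) = 4*(-0.715)^2 + 5*(-0.715) + 2.92*|-0.715| = 0.5578


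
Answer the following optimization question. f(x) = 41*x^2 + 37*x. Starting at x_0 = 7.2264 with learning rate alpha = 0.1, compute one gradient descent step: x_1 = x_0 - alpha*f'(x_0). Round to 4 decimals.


We compute the gradient at x_0 and apply the update.
f'(x) = 82*x + 37
f'(7.2264) = 82*7.2264 + 37 = 629.5648
x_1 = 7.2264 - 0.1*629.5648 = -55.7301


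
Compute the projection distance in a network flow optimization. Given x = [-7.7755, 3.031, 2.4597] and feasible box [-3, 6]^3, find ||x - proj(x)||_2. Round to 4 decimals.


Project each component onto [-3, 6].
clip(-7.7755) = -3.0, clip(3.031) = 3.031, clip(2.4597) = 2.4597
Projection = [-3.0, 3.031, 2.4597]
Squared diffs: [22.8054, 0.0, 0.0]
Distance = sqrt(22.8054) = 4.7755


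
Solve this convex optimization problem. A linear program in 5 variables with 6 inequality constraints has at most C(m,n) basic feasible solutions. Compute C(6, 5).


Each vertex corresponds to some choice of n active constraints out of m, so the number of vertices is at most C(m, n) = m! / (n!(m-n)!).
m = 6, n = 5
Numerator: 6 * 5 * 4 * 3 * 2
Denominator: 5! = 120
C(6, 5) = 6


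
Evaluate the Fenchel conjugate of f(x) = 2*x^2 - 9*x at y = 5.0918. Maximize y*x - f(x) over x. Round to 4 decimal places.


f*(y) = sup_x {y*x - a*x^2 - b*x} = sup_x {(y-b)*x - a*x^2}
FOC: (y - b) - 2a*x = 0 => x* = (y - b)/(2a)
x* = (5.0918 + 9)/(2*2) = 3.523
f*(5.0918) = (y-b)^2/(4a) = (5.0918 + 9)^2/(4*2)
= 198.5788/8 = 24.8224


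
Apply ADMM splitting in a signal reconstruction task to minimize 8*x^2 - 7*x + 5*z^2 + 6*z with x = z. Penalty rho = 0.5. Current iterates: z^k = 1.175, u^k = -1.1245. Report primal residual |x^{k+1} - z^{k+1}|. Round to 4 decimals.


ADMM iteration with rho = 0.5, z^k = 1.175, u^k = -1.1245
Step 1: x-update.
Minimize 8*x^2 - 7*x + (0.5/2)*(x - 1.175 - 1.1245)^2
FOC: (2*8 + 0.5)*x = 7 + 0.5*(1.175 + 1.1245)
x^{k+1} = 0.4939
Step 2: z-update.
Minimize 5*z^2 + 6*z + (0.5/2)*(0.4939 - z - 1.1245)^2
FOC: (2*5 + 0.5)*z = -6 + 0.5*(0.4939 - 1.1245)
z^{k+1} = -0.6015
Step 3: u-update.
u^{k+1} = -1.1245 + 0.4939 + 0.6015 = -0.0291
Step 4: Primal residual = |0.4939 + 0.6015| = 1.0954


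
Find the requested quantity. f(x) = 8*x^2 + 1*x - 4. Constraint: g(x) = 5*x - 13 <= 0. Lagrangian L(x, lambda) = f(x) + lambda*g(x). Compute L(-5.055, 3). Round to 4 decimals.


Step 1: Evaluate f(x).
f(-5.055) = 8*(-5.055)^2 + 1*(-5.055) - 4 = 195.3692
Step 2: Evaluate g(x).
g(-5.055) = 5*-5.055 - 13 = -38.275
Step 3: Compute Lagrangian.
L = 195.3692 + 3*-38.275 = 80.5442


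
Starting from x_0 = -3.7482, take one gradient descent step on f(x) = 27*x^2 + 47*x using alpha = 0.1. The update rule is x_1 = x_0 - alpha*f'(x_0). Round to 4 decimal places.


We compute the gradient at x_0 and apply the update.
f'(x) = 54*x + 47
f'(-3.7482) = 54*-3.7482 + 47 = -155.4028
x_1 = -3.7482 - 0.1*-155.4028 = 11.7921


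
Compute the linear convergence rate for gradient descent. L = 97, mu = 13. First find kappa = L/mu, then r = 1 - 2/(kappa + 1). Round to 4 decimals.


Step 1: Compute the condition number.
kappa = L/mu = 97/13 = 7.4615
Step 2: Compute the convergence rate.
r = 1 - 2/(kappa + 1) = 1 - 2*mu/(L + mu) = (L - mu)/(L + mu) = 84/110 = 0.7636


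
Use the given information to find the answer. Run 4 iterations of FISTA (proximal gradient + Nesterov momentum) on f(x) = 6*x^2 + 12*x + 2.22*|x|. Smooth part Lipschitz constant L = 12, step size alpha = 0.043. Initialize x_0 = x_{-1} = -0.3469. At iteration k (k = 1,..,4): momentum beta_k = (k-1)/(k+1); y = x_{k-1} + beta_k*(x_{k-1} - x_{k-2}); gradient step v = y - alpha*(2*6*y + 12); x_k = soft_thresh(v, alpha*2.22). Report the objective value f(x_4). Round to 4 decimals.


FISTA on f(x) = 6*x^2 + 12*x + 2.22*|x|
L = 12, alpha = 0.043
Iteration 1: beta = 0.0, y = -0.3469 + 0.0*(-0.3469 + 0.3469) = -0.3469
  grad(y) = 7.8372, v = y - alpha*grad = -0.6839
  prox(v) = soft_thresh(-0.6839, 0.0955) = -0.5884
Iteration 2: beta = 0.3333, y = -0.5884 + 0.3333*(-0.5884 + 0.3469) = -0.669
  grad(y) = 3.9726, v = y - alpha*grad = -0.8398
  prox(v) = soft_thresh(-0.8398, 0.0955) = -0.7443
Iteration 3: beta = 0.5, y = -0.7443 + 0.5*(-0.7443 + 0.5884) = -0.8222
  grad(y) = 2.133, v = y - alpha*grad = -0.914
  prox(v) = soft_thresh(-0.914, 0.0955) = -0.8185
Iteration 4: beta = 0.6, y = -0.8185 + 0.6*(-0.8185 + 0.7443) = -0.863
  grad(y) = 1.6437, v = y - alpha*grad = -0.9337
  prox(v) = soft_thresh(-0.9337, 0.0955) = -0.8382
f(x_4) = 6*(-0.8382)^2 + 12*(-0.8382) + 2.22*|-0.8382| = -3.9821


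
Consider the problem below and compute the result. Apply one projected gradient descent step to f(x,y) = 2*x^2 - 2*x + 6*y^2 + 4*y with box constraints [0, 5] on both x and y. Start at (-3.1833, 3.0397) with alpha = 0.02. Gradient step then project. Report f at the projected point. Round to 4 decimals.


Step 1: Compute gradient at (-3.1833, 3.0397).
grad_x = 2*2*-3.1833 - 2 = -14.7332
grad_y = 2*6*3.0397 + 4 = 40.4764
Step 2: Gradient step.
x_raw = -3.1833 - 0.02*-14.7332 = -2.8886
y_raw = 3.0397 - 0.02*40.4764 = 2.2302
Step 3: Project onto [0, 5].
x_proj = clip(-2.8886) = 0.0
y_proj = clip(2.2302) = 2.2302
Step 4: Evaluate f.
f(0.0, 2.2302) = 38.7627


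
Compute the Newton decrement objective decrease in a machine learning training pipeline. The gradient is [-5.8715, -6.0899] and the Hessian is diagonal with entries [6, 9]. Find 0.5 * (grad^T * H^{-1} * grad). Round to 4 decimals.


Step 1: H is diagonal, so H^(-1) * g = [-0.9786, -0.6767].
Step 2: g^T H^(-1) g = sum_i g_i^2 / H_ii
  = (-5.8715)^2/6 + (-6.0899)^2/9
  = 5.7458 + 4.1208 = 9.8665
Step 3: Objective decrease = 0.5 * g^T H^(-1) g = 4.9333


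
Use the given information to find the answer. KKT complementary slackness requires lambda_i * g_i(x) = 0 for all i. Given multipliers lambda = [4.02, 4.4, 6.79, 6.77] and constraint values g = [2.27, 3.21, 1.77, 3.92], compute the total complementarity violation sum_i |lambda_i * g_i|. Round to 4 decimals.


KKT complementary slackness check:
lambda_1 * g_1 = 4.02 * 2.27 = 9.1254
lambda_2 * g_2 = 4.4 * 3.21 = 14.124
lambda_3 * g_3 = 6.79 * 1.77 = 12.0183
lambda_4 * g_4 = 6.77 * 3.92 = 26.5384
Total violation = 9.1254 + 14.124 + 12.0183 + 26.5384 = 61.8061


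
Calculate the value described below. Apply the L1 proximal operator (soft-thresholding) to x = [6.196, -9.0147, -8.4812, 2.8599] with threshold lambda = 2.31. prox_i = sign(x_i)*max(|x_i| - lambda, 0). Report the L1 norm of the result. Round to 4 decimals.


Soft-thresholding with lambda = 2.31:
prox(6.196) = sign(6.196)*max(|6.196| - 2.31, 0) = 3.886
prox(-9.0147) = sign(-9.0147)*max(|-9.0147| - 2.31, 0) = -6.7047
prox(-8.4812) = sign(-8.4812)*max(|-8.4812| - 2.31, 0) = -6.1712
prox(2.8599) = sign(2.8599)*max(|2.8599| - 2.31, 0) = 0.5499
prox(x) = [3.886, -6.7047, -6.1712, 0.5499]
||prox(x)||_1 = 3.886 + 6.7047 + 6.1712 + 0.5499 = 17.3118


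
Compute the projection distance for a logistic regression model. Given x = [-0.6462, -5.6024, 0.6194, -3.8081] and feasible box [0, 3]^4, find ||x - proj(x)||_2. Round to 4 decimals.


Project each component onto [0, 3].
clip(-0.6462) = 0.0, clip(-5.6024) = 0.0, clip(0.6194) = 0.6194, clip(-3.8081) = 0.0
Projection = [0.0, 0.0, 0.6194, 0.0]
Squared diffs: [0.4176, 31.3869, 0.0, 14.5016]
Distance = sqrt(46.3061) = 6.8049


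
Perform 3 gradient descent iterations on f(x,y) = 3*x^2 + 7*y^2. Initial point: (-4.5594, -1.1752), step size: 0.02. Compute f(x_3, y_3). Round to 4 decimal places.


Gradient descent on f(x,y) = 3*x^2 + 7*y^2.
Starting point: (-4.5594, -1.1752), alpha = 0.02
Step 1: grad_x = 2*3*-4.5594 = -27.3564, grad_y = 2*7*-1.1752 = -16.4528
  x_1 = -4.5594 - 0.02*-27.3564 = -4.0123
  y_1 = -1.1752 - 0.02*-16.4528 = -0.8461
Step 2: grad_x = 2*3*-4.0123 = -24.0736, grad_y = 2*7*-0.8461 = -11.846
  x_2 = -4.0123 - 0.02*-24.0736 = -3.5308
  y_2 = -0.8461 - 0.02*-11.846 = -0.6092
Step 3: grad_x = 2*3*-3.5308 = -21.1848, grad_y = 2*7*-0.6092 = -8.5291
  x_3 = -3.5308 - 0.02*-21.1848 = -3.1071
  y_3 = -0.6092 - 0.02*-8.5291 = -0.4386
f(-3.1071, -0.4386) = 3*(-3.1071)^2 + 7*(-0.4386)^2 = 30.3091


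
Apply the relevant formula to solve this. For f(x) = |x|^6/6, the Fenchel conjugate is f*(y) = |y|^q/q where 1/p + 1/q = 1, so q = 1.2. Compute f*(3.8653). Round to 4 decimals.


The conjugate exponent q satisfies 1/p + 1/q = 1.
p = 6, so q = 6/(6 - 1) = 1.2
|y|^q = 3.8653^1.2 = 5.0655
f*(3.8653) = 5.0655 / 1.2 = 4.2212


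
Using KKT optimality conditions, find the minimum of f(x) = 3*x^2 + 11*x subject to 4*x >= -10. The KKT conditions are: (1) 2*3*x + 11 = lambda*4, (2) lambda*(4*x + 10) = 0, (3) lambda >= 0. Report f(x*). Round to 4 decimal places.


Step 1: Try lambda = 0 (constraint inactive).
Stationarity: 2*3*x + 11 = 0
x* = -11/(2*3) = -11/6 = -1.8333 (rounded; the exact value -11/6 is used below)
Check constraint: 4*-1.8333 = -7.3332 >= -10 -- satisfied.
Step 2: Compute optimal value.
f(x*) = 3*(-11/6)^2 + 11*(-11/6) = -10.0833


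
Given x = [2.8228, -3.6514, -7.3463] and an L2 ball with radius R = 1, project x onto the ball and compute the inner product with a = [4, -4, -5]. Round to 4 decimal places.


Step 1: Compute ||x|| (intermediates to 6 decimals).
||x|| = sqrt(2.8228^2 + (-3.6514)^2 + (-7.3463)^2) = 8.675773
Step 2: Project.
Since ||x|| > R, scale = R/||x|| = 1/8.675773 = 0.115264, proj(x) = scale * x
proj(x) = [0.325367, -0.420875, -0.846764]
Step 3: Dot product.
a^T * proj(x) = 4*0.325367 - 4*(-0.420875) - 5*(-0.846764) = 7.2188


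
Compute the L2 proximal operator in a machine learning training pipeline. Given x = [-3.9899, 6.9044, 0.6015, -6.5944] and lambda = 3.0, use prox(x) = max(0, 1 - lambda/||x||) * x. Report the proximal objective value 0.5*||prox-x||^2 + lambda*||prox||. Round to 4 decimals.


Step 1: Compute ||x||.
||x|| = 10.3652
Step 2: Compute scaling factor.
scale = max(0, 1 - 3.0/10.3652) = 0.7106
Step 3: prox(x) = [-2.8351, 4.9061, 0.4274, -4.6858]
||prox(x)|| = 7.3652
Step 4: Proximal objective.
0.5*||prox-x||^2 = 4.5
lambda*||prox|| = 22.0956
Total = 26.5957


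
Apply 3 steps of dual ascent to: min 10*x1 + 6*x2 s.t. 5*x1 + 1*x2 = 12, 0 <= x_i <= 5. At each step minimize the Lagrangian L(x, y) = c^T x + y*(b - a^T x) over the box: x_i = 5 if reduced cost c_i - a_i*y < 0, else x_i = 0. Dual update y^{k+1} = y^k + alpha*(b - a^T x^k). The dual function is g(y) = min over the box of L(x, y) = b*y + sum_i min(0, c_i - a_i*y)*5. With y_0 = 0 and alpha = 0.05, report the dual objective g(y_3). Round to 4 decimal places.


Dual ascent for LP: min 10*x1 + 6*x2, 5*x1 + 1*x2 = 12, 0 <= x_i <= 5
Step 1: y^k = 0.0, reduced costs: (10.0, 6.0)
  x^k = (0.0, 0.0), subgradient = b - a^T x = 12.0
  y^{k+1} = 0.0 + 0.05*12.0 = 0.6
Step 2: y^k = 0.6, reduced costs: (7.0, 5.4)
  x^k = (0.0, 0.0), subgradient = b - a^T x = 12.0
  y^{k+1} = 0.6 + 0.05*12.0 = 1.2
Step 3: y^k = 1.2, reduced costs: (4.0, 4.8)
  x^k = (0.0, 0.0), subgradient = b - a^T x = 12.0
  y^{k+1} = 1.2 + 0.05*12.0 = 1.8
Dual objective at y_3 = 1.8: reduced costs (1.0, 4.2), box minimizer x = (0.0, 0.0)
g(y_3) = b*y + (c1 - a1*y)*x1 + (c2 - a2*y)*x2 = 12*1.8 + 1.0*0.0 + 4.2*0.0 = 21.6 + 0.0 + 0.0 = 21.6


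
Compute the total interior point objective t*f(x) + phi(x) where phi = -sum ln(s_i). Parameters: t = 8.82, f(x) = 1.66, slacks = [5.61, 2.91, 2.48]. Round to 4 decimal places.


Step 1: Compute log-barrier.
ln values: [1.7246, 1.0682, 0.9083]
phi = -(1.7246 + 1.0682 + 0.9083) = -3.701
Step 2: Compute augmented objective.
t*f(x) = 8.82*1.66 = 14.6412
Total = 14.6412 - 3.701 = 10.9402


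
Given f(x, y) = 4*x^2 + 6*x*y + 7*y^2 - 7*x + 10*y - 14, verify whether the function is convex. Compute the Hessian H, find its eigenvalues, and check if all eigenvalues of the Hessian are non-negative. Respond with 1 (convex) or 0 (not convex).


The Hessian of f(x,y) = 4*x^2 + 6*x*y + 7*y^2 - 7*x + 10*y - 14 is:
H = [[8, 6], [6, 14]]
Trace = 8 + 14 = 22
Determinant = 8*14 - (6)^2 = 76
Discriminant = (22)^2 - 4*76 = 180.0
Eigenvalues: lambda_1 = 4.2918, lambda_2 = 17.7082
The function is convex.

1


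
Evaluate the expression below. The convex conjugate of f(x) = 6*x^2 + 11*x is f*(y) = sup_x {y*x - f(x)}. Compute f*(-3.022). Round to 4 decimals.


f*(y) = sup_x {y*x - a*x^2 - b*x} = sup_x {(y-b)*x - a*x^2}
FOC: (y - b) - 2a*x = 0 => x* = (y - b)/(2a)
x* = (-3.022 - 11)/(2*6) = -1.1685
f*(-3.022) = (y-b)^2/(4a) = (-3.022 - 11)^2/(4*6)
= 196.6165/24 = 8.1924


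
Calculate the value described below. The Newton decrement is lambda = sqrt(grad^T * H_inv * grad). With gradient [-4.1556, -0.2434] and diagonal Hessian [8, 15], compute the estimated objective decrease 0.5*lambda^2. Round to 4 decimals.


Step 1: H is diagonal, so H^(-1) * g = [-0.5195, -0.0162].
Step 2: g^T H^(-1) g = sum_i g_i^2 / H_ii
  = (-4.1556)^2/8 + (-0.2434)^2/15
  = 2.1586 + 0.0039 = 2.1626
Step 3: Objective decrease = 0.5 * g^T H^(-1) g = 1.0813
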